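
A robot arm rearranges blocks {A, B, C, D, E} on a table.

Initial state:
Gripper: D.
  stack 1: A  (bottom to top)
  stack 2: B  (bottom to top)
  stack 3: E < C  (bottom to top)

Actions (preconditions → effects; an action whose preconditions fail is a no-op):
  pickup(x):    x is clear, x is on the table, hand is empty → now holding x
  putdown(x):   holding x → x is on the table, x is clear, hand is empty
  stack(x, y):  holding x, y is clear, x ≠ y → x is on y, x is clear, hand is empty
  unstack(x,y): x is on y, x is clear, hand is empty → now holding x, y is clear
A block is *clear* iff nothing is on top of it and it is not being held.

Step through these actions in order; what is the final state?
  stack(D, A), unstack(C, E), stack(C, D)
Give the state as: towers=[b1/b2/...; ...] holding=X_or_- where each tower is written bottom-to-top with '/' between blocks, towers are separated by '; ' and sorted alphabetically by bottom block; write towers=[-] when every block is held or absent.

step 1 (stack(D, A)): towers=[A/D; B; E/C] holding=-
step 2 (unstack(C, E)): towers=[A/D; B; E] holding=C
step 3 (stack(C, D)): towers=[A/D/C; B; E] holding=-

towers=[A/D/C; B; E] holding=-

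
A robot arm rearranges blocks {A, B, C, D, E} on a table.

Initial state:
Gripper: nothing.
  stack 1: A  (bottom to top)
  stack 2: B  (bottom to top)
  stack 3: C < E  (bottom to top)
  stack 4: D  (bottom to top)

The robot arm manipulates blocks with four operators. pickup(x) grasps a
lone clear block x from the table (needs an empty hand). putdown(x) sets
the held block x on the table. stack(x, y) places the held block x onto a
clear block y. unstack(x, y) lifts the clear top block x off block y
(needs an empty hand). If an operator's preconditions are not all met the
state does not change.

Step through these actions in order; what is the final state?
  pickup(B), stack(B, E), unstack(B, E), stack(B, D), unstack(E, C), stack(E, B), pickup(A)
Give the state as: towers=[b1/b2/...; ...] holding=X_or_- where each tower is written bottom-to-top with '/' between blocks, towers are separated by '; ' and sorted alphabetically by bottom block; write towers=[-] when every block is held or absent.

towers=[C; D/B/E] holding=A

step 1 (pickup(B)): towers=[A; C/E; D] holding=B
step 2 (stack(B, E)): towers=[A; C/E/B; D] holding=-
step 3 (unstack(B, E)): towers=[A; C/E; D] holding=B
step 4 (stack(B, D)): towers=[A; C/E; D/B] holding=-
step 5 (unstack(E, C)): towers=[A; C; D/B] holding=E
step 6 (stack(E, B)): towers=[A; C; D/B/E] holding=-
step 7 (pickup(A)): towers=[C; D/B/E] holding=A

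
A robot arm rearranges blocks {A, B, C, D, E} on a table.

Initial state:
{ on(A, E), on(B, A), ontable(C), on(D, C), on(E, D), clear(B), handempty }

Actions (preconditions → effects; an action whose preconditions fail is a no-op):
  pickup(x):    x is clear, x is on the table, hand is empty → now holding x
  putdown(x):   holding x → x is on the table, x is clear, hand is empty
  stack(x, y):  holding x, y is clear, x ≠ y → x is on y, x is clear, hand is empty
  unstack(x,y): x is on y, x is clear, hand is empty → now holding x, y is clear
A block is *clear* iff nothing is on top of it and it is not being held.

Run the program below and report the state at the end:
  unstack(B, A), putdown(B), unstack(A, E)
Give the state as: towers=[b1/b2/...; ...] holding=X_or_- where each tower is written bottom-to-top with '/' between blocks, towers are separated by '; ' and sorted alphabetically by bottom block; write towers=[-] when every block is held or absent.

towers=[B; C/D/E] holding=A

step 1 (unstack(B, A)): towers=[C/D/E/A] holding=B
step 2 (putdown(B)): towers=[B; C/D/E/A] holding=-
step 3 (unstack(A, E)): towers=[B; C/D/E] holding=A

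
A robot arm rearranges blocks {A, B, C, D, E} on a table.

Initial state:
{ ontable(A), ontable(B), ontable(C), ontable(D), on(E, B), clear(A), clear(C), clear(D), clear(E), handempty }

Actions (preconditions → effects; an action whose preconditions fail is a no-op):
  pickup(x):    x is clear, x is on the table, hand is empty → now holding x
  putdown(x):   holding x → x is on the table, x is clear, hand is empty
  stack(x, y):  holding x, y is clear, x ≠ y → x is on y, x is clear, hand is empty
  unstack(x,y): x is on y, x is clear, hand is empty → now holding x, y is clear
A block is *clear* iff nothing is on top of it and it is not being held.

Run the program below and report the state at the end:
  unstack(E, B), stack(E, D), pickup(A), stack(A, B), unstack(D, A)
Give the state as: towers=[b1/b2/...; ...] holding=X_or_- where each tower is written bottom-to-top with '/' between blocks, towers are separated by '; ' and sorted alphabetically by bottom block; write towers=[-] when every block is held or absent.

towers=[B/A; C; D/E] holding=-

step 1 (unstack(E, B)): towers=[A; B; C; D] holding=E
step 2 (stack(E, D)): towers=[A; B; C; D/E] holding=-
step 3 (pickup(A)): towers=[B; C; D/E] holding=A
step 4 (stack(A, B)): towers=[B/A; C; D/E] holding=-
step 5 (unstack(D, A)) [no-op]: towers=[B/A; C; D/E] holding=-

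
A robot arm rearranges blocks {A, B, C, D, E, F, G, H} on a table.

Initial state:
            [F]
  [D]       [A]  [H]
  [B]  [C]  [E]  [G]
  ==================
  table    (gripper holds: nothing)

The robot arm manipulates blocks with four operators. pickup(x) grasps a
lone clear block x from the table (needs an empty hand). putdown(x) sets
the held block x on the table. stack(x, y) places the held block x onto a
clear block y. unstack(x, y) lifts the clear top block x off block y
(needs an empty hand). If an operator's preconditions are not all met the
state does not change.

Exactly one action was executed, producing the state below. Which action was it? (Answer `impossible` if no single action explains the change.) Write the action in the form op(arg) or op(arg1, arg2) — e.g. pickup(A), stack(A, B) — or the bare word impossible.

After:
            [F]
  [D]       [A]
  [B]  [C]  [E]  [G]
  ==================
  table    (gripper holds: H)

unstack(H, G)

target: towers=[B/D; C; E/A/F; G] holding=H
     unstack(H, G) → towers=[B/D; C; E/A/F; G] holding=H  ← match
     unstack(F, A) → towers=[B/D; C; E/A; G/H] holding=F
     unstack(D, B) → towers=[B; C; E/A/F; G/H] holding=D
         pickup(C) → towers=[B/D; E/A/F; G/H] holding=C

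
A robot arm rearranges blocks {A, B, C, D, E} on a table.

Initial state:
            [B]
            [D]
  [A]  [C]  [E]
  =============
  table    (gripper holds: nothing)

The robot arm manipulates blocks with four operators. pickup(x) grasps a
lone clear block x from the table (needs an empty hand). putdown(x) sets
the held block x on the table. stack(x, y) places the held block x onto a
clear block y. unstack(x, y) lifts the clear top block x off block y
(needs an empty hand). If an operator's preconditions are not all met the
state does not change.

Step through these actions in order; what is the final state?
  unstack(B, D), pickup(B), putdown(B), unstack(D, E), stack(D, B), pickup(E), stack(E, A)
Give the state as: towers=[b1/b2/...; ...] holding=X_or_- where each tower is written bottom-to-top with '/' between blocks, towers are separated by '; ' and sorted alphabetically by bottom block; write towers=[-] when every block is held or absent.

step 1 (unstack(B, D)): towers=[A; C; E/D] holding=B
step 2 (pickup(B)) [no-op]: towers=[A; C; E/D] holding=B
step 3 (putdown(B)): towers=[A; B; C; E/D] holding=-
step 4 (unstack(D, E)): towers=[A; B; C; E] holding=D
step 5 (stack(D, B)): towers=[A; B/D; C; E] holding=-
step 6 (pickup(E)): towers=[A; B/D; C] holding=E
step 7 (stack(E, A)): towers=[A/E; B/D; C] holding=-

towers=[A/E; B/D; C] holding=-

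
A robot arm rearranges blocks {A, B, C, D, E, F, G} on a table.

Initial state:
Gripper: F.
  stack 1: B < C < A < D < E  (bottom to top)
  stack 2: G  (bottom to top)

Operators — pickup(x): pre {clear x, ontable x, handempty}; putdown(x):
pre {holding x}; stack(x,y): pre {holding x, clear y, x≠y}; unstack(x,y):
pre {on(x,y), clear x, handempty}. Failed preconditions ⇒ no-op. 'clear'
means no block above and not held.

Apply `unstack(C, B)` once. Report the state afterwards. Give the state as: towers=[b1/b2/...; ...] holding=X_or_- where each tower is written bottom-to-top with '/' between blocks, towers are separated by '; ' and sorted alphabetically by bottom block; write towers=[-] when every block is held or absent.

before: towers=[B/C/A/D/E; G] holding=F
pre[unstack(C, B)]: on(C,B) ✓, clear(C) ✗, handempty ✗
clear(C), handempty unmet → unstack(C, B) is a no-op
after:  towers=[B/C/A/D/E; G] holding=F

towers=[B/C/A/D/E; G] holding=F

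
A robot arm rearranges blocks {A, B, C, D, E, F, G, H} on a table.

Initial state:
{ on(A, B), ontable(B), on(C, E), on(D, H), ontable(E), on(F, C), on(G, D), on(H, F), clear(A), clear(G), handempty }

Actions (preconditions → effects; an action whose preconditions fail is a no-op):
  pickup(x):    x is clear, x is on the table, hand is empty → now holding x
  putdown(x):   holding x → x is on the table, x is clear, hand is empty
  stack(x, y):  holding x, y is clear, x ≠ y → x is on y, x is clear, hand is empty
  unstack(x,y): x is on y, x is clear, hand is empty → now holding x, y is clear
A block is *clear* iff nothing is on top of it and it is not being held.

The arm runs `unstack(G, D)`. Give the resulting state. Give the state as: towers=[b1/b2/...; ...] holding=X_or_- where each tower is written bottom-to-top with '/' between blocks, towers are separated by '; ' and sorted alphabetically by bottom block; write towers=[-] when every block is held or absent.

towers=[B/A; E/C/F/H/D] holding=G

before: towers=[B/A; E/C/F/H/D/G] holding=-
pre[unstack(G, D)]: on(G,D) ✓, clear(G) ✓, handempty ✓
all met → apply unstack(G, D)
after:  towers=[B/A; E/C/F/H/D] holding=G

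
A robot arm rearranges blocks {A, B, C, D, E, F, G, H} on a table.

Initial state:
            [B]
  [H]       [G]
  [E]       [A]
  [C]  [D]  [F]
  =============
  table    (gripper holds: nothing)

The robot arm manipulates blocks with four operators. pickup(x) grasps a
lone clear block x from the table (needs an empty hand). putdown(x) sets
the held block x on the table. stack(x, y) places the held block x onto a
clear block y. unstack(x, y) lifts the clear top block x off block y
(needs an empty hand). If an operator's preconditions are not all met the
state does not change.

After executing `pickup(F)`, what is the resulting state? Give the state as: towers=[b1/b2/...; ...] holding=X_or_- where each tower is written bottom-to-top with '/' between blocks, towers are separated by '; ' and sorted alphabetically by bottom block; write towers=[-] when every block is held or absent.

before: towers=[C/E/H; D; F/A/G/B] holding=-
pre[pickup(F)]: clear(F) no, ontable(F) yes, handempty yes
clear(F) unmet → pickup(F) is a no-op
after:  towers=[C/E/H; D; F/A/G/B] holding=-

towers=[C/E/H; D; F/A/G/B] holding=-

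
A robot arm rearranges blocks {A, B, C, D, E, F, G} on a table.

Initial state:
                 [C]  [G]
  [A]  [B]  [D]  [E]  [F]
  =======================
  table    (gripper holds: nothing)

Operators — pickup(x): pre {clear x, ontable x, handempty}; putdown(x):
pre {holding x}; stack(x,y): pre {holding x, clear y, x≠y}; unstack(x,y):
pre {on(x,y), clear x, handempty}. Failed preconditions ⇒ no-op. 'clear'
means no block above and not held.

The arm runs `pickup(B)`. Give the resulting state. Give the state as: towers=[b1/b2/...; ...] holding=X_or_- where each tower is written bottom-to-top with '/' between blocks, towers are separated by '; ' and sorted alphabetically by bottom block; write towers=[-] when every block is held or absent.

towers=[A; D; E/C; F/G] holding=B

before: towers=[A; B; D; E/C; F/G] holding=-
pre[pickup(B)]: clear(B) ok, ontable(B) ok, handempty ok
all met → apply pickup(B)
after:  towers=[A; D; E/C; F/G] holding=B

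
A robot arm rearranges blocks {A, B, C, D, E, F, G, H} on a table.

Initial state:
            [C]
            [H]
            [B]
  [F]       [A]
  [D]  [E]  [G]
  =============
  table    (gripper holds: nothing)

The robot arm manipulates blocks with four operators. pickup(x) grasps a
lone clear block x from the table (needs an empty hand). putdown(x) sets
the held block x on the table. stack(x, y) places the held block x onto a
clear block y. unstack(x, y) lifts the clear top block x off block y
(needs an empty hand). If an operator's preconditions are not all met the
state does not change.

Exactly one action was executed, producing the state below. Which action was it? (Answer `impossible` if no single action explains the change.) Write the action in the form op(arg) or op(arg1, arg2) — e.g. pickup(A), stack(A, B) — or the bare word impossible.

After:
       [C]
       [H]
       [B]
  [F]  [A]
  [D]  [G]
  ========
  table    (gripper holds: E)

pickup(E)

target: towers=[D/F; G/A/B/H/C] holding=E
         pickup(E) → towers=[D/F; G/A/B/H/C] holding=E  ← match
     unstack(F, D) → towers=[D; E; G/A/B/H/C] holding=F
     unstack(C, H) → towers=[D/F; E; G/A/B/H] holding=C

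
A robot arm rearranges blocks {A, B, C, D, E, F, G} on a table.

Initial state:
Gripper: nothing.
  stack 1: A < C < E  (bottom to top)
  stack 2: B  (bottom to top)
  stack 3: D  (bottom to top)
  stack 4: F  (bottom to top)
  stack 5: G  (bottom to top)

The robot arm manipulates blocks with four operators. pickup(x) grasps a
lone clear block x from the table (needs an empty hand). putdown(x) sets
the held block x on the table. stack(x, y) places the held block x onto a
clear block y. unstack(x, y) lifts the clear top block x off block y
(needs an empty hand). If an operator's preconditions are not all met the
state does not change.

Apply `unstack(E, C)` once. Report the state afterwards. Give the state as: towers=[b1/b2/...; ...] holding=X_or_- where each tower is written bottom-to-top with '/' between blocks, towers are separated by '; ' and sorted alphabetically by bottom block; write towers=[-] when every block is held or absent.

towers=[A/C; B; D; F; G] holding=E

before: towers=[A/C/E; B; D; F; G] holding=-
pre[unstack(E, C)]: on(E,C) yes, clear(E) yes, handempty yes
all met → apply unstack(E, C)
after:  towers=[A/C; B; D; F; G] holding=E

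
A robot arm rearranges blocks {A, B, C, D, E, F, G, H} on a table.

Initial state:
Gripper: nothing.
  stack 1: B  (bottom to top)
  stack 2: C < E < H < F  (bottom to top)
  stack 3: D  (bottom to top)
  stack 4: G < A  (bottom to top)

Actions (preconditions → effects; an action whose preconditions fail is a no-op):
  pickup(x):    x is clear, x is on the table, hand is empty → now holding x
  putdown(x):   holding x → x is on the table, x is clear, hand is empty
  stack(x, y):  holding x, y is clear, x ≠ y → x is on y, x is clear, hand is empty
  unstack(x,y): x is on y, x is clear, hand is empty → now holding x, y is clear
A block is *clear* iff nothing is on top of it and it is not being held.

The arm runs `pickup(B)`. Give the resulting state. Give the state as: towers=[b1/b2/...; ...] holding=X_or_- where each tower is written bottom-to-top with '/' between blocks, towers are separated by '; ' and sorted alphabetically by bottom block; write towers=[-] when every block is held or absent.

towers=[C/E/H/F; D; G/A] holding=B

before: towers=[B; C/E/H/F; D; G/A] holding=-
pre[pickup(B)]: clear(B) yes, ontable(B) yes, handempty yes
all met → apply pickup(B)
after:  towers=[C/E/H/F; D; G/A] holding=B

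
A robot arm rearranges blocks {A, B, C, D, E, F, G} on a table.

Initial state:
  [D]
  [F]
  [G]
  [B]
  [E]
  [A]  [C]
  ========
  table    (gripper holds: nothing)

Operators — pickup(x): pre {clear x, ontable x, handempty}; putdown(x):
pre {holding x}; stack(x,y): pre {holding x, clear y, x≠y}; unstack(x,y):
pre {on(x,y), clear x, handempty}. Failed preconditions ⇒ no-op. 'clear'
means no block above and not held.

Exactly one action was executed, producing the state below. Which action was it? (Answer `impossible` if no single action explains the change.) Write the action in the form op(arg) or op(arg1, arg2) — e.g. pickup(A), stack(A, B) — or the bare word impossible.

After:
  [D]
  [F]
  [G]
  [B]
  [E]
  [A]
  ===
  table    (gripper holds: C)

pickup(C)

target: towers=[A/E/B/G/F/D] holding=C
     unstack(D, F) → towers=[A/E/B/G/F; C] holding=D
         pickup(C) → towers=[A/E/B/G/F/D] holding=C  ← match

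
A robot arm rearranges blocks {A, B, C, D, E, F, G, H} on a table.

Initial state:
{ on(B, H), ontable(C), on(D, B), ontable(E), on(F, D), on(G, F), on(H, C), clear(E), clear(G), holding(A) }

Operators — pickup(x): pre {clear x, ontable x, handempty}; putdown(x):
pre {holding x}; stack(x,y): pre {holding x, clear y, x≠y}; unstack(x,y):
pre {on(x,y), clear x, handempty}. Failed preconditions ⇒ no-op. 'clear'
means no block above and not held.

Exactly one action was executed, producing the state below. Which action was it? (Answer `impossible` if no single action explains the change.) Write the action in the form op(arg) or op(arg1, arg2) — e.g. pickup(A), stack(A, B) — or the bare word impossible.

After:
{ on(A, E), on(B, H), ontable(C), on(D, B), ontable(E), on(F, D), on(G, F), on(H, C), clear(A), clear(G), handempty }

target: towers=[C/H/B/D/F/G; E/A] holding=-
        putdown(A) → towers=[A; C/H/B/D/F/G; E] holding=-
       stack(A, G) → towers=[C/H/B/D/F/G/A; E] holding=-
       stack(A, E) → towers=[C/H/B/D/F/G; E/A] holding=-  ← match

stack(A, E)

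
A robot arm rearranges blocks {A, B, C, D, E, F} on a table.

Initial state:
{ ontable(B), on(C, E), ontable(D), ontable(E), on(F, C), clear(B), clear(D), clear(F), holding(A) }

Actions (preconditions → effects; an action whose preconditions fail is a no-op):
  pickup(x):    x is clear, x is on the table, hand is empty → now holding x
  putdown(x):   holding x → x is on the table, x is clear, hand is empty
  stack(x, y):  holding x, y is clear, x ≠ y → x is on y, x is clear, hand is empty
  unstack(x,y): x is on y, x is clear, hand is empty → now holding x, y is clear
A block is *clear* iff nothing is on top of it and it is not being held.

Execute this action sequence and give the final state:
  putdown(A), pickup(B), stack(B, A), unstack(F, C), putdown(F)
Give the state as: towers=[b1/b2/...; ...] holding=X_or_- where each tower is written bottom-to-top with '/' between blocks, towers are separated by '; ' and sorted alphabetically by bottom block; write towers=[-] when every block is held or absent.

step 1 (putdown(A)): towers=[A; B; D; E/C/F] holding=-
step 2 (pickup(B)): towers=[A; D; E/C/F] holding=B
step 3 (stack(B, A)): towers=[A/B; D; E/C/F] holding=-
step 4 (unstack(F, C)): towers=[A/B; D; E/C] holding=F
step 5 (putdown(F)): towers=[A/B; D; E/C; F] holding=-

towers=[A/B; D; E/C; F] holding=-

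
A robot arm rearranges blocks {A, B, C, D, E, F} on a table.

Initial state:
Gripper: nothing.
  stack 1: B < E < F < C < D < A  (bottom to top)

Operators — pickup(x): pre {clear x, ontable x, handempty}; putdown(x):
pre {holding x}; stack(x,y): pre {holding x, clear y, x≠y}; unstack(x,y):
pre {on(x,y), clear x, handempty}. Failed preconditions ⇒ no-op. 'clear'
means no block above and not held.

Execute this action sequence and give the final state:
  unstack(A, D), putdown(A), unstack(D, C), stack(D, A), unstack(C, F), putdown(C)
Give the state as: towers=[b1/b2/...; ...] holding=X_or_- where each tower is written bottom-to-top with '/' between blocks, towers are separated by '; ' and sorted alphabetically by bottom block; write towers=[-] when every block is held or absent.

step 1 (unstack(A, D)): towers=[B/E/F/C/D] holding=A
step 2 (putdown(A)): towers=[A; B/E/F/C/D] holding=-
step 3 (unstack(D, C)): towers=[A; B/E/F/C] holding=D
step 4 (stack(D, A)): towers=[A/D; B/E/F/C] holding=-
step 5 (unstack(C, F)): towers=[A/D; B/E/F] holding=C
step 6 (putdown(C)): towers=[A/D; B/E/F; C] holding=-

towers=[A/D; B/E/F; C] holding=-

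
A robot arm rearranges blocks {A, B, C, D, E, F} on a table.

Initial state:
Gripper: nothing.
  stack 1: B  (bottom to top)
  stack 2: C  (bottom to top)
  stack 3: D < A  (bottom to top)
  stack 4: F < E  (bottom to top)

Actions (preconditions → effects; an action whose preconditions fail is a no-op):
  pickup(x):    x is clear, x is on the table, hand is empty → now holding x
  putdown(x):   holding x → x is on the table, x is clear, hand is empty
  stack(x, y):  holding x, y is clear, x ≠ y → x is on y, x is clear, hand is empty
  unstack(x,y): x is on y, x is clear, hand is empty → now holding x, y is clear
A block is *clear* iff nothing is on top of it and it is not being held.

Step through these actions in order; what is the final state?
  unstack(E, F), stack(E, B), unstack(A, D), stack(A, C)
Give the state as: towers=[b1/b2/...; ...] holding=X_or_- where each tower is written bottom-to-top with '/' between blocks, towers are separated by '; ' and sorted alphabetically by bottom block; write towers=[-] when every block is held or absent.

step 1 (unstack(E, F)): towers=[B; C; D/A; F] holding=E
step 2 (stack(E, B)): towers=[B/E; C; D/A; F] holding=-
step 3 (unstack(A, D)): towers=[B/E; C; D; F] holding=A
step 4 (stack(A, C)): towers=[B/E; C/A; D; F] holding=-

towers=[B/E; C/A; D; F] holding=-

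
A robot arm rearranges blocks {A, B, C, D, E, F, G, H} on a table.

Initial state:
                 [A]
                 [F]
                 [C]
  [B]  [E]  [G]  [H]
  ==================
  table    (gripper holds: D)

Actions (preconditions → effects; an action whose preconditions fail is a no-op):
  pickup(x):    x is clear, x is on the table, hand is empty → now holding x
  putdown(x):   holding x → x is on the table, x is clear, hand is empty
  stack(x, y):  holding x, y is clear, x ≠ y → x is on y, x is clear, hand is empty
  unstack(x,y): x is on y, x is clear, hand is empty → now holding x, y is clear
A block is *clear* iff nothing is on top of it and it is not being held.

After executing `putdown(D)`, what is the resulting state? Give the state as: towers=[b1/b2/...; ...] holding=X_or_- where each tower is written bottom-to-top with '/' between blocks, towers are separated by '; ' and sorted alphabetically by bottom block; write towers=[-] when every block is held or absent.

before: towers=[B; E; G; H/C/F/A] holding=D
pre[putdown(D)]: holding(D) ✓
all met → apply putdown(D)
after:  towers=[B; D; E; G; H/C/F/A] holding=-

towers=[B; D; E; G; H/C/F/A] holding=-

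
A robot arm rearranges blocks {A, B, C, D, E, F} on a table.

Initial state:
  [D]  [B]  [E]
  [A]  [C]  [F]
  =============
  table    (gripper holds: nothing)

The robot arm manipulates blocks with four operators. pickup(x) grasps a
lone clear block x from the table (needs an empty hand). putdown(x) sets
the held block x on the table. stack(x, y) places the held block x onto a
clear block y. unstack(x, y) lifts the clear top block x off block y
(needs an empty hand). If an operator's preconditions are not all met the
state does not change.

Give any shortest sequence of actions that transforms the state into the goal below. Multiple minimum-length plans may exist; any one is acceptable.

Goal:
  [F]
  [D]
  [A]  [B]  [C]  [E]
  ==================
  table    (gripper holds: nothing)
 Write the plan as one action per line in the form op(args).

step 1 (unstack(B, C)): towers=[A/D; C; F/E] holding=B
step 2 (putdown(B)): towers=[A/D; B; C; F/E] holding=-
step 3 (unstack(E, F)): towers=[A/D; B; C; F] holding=E
step 4 (putdown(E)): towers=[A/D; B; C; E; F] holding=-
step 5 (pickup(F)): towers=[A/D; B; C; E] holding=F
step 6 (stack(F, D)): towers=[A/D/F; B; C; E] holding=-
goal check: towers=[A/D/F; B; C; E] holding=- — reached (length 6, optimal by BFS)

unstack(B, C)
putdown(B)
unstack(E, F)
putdown(E)
pickup(F)
stack(F, D)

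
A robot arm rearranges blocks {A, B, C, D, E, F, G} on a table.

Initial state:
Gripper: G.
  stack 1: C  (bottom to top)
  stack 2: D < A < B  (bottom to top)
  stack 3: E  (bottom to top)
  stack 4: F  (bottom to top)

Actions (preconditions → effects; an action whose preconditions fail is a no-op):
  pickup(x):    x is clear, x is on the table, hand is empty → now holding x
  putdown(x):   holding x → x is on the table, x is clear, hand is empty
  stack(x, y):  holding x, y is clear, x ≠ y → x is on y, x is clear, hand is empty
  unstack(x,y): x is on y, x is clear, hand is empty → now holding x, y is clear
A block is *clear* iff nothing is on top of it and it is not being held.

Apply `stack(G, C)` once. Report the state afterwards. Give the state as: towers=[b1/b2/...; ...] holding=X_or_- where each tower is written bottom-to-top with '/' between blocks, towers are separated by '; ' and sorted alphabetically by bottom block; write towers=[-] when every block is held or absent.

before: towers=[C; D/A/B; E; F] holding=G
pre[stack(G, C)]: holding(G) ✓, clear(C) ✓, G≠C ✓
all met → apply stack(G, C)
after:  towers=[C/G; D/A/B; E; F] holding=-

towers=[C/G; D/A/B; E; F] holding=-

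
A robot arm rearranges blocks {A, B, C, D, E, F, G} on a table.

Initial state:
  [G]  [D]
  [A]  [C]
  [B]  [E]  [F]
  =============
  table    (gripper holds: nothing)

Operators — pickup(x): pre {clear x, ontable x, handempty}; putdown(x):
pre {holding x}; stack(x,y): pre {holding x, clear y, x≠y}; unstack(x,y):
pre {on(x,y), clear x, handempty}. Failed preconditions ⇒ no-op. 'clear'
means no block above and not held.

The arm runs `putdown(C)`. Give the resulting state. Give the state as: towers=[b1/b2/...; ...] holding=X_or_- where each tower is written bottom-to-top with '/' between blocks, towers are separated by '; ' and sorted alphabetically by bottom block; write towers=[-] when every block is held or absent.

towers=[B/A/G; E/C/D; F] holding=-

before: towers=[B/A/G; E/C/D; F] holding=-
pre[putdown(C)]: holding(C) ✗
holding(C) unmet → putdown(C) is a no-op
after:  towers=[B/A/G; E/C/D; F] holding=-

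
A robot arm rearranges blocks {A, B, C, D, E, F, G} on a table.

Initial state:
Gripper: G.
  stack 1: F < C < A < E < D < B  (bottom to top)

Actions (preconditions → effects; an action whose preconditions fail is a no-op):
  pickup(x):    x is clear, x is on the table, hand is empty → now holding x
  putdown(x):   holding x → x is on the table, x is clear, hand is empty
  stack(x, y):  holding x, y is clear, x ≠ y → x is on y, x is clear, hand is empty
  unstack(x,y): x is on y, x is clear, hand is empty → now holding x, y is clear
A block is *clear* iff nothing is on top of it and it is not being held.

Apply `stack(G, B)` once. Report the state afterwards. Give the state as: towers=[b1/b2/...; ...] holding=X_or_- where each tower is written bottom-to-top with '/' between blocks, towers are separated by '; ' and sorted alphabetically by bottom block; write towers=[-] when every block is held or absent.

towers=[F/C/A/E/D/B/G] holding=-

before: towers=[F/C/A/E/D/B] holding=G
pre[stack(G, B)]: holding(G) ✓, clear(B) ✓, G≠B ✓
all met → apply stack(G, B)
after:  towers=[F/C/A/E/D/B/G] holding=-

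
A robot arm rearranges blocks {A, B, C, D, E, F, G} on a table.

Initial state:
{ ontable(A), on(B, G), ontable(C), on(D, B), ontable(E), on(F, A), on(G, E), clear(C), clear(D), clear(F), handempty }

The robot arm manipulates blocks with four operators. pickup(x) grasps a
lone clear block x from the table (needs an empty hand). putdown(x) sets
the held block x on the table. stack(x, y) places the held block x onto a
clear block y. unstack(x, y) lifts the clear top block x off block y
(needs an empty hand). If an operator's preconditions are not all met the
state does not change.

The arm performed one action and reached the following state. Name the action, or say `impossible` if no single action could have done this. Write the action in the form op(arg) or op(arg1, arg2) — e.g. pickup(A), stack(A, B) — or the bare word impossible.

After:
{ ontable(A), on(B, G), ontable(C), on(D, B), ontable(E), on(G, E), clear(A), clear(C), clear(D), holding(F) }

unstack(F, A)

target: towers=[A; C; E/G/B/D] holding=F
     unstack(F, A) → towers=[A; C; E/G/B/D] holding=F  ← match
     unstack(D, B) → towers=[A/F; C; E/G/B] holding=D
         pickup(C) → towers=[A/F; E/G/B/D] holding=C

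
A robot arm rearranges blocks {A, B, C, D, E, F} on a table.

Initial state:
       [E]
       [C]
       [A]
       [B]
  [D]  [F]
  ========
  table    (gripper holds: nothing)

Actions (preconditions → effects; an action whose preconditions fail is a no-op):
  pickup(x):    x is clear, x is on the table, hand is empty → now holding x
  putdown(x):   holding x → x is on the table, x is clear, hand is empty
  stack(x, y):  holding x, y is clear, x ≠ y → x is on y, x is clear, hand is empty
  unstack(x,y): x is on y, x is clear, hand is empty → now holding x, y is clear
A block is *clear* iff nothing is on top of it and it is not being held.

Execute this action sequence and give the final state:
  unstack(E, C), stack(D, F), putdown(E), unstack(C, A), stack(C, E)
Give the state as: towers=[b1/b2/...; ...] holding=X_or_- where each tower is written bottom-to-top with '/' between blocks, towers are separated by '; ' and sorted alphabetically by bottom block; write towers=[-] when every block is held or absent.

step 1 (unstack(E, C)): towers=[D; F/B/A/C] holding=E
step 2 (stack(D, F)) [no-op]: towers=[D; F/B/A/C] holding=E
step 3 (putdown(E)): towers=[D; E; F/B/A/C] holding=-
step 4 (unstack(C, A)): towers=[D; E; F/B/A] holding=C
step 5 (stack(C, E)): towers=[D; E/C; F/B/A] holding=-

towers=[D; E/C; F/B/A] holding=-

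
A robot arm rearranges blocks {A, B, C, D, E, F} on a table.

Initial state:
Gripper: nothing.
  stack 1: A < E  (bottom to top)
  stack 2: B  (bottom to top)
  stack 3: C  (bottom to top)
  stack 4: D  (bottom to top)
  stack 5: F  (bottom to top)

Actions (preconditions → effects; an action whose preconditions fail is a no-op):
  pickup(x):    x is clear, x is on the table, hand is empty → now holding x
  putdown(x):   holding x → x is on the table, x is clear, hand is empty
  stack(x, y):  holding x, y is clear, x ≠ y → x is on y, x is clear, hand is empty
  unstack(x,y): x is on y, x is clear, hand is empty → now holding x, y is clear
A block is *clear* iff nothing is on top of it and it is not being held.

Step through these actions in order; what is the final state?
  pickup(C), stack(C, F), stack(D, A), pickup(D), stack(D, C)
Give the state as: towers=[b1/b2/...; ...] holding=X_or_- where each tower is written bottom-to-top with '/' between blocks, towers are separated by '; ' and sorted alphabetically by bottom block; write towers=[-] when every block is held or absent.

towers=[A/E; B; F/C/D] holding=-

step 1 (pickup(C)): towers=[A/E; B; D; F] holding=C
step 2 (stack(C, F)): towers=[A/E; B; D; F/C] holding=-
step 3 (stack(D, A)) [no-op]: towers=[A/E; B; D; F/C] holding=-
step 4 (pickup(D)): towers=[A/E; B; F/C] holding=D
step 5 (stack(D, C)): towers=[A/E; B; F/C/D] holding=-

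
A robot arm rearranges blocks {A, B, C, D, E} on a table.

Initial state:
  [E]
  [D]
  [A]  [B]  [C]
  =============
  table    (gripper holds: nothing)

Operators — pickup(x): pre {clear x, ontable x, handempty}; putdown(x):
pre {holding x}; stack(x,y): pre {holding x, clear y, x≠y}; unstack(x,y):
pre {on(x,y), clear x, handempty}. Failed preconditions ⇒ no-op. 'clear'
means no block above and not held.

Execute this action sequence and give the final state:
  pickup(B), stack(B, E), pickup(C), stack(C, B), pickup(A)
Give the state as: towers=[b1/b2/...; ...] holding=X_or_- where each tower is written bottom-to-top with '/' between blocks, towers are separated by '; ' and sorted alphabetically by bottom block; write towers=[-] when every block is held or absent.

step 1 (pickup(B)): towers=[A/D/E; C] holding=B
step 2 (stack(B, E)): towers=[A/D/E/B; C] holding=-
step 3 (pickup(C)): towers=[A/D/E/B] holding=C
step 4 (stack(C, B)): towers=[A/D/E/B/C] holding=-
step 5 (pickup(A)) [no-op]: towers=[A/D/E/B/C] holding=-

towers=[A/D/E/B/C] holding=-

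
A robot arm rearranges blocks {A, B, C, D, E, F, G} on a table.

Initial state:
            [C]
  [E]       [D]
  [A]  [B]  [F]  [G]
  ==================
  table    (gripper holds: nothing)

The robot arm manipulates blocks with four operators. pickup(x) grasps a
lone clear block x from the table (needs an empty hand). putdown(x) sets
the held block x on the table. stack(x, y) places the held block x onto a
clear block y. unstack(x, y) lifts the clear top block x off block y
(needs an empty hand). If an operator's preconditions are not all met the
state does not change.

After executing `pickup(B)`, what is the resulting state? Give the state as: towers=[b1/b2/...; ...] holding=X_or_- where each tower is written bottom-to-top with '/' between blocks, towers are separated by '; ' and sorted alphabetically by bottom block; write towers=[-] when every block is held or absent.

before: towers=[A/E; B; F/D/C; G] holding=-
pre[pickup(B)]: clear(B) ok, ontable(B) ok, handempty ok
all met → apply pickup(B)
after:  towers=[A/E; F/D/C; G] holding=B

towers=[A/E; F/D/C; G] holding=B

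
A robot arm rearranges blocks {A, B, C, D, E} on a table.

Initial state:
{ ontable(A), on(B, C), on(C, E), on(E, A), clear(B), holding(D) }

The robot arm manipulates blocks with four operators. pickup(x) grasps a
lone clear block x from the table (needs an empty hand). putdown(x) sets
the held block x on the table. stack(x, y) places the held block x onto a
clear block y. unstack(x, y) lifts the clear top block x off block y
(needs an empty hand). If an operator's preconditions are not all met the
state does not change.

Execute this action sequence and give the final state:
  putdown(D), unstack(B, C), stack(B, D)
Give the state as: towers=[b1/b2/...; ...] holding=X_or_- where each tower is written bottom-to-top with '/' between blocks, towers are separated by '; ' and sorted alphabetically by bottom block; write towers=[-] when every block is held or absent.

towers=[A/E/C; D/B] holding=-

step 1 (putdown(D)): towers=[A/E/C/B; D] holding=-
step 2 (unstack(B, C)): towers=[A/E/C; D] holding=B
step 3 (stack(B, D)): towers=[A/E/C; D/B] holding=-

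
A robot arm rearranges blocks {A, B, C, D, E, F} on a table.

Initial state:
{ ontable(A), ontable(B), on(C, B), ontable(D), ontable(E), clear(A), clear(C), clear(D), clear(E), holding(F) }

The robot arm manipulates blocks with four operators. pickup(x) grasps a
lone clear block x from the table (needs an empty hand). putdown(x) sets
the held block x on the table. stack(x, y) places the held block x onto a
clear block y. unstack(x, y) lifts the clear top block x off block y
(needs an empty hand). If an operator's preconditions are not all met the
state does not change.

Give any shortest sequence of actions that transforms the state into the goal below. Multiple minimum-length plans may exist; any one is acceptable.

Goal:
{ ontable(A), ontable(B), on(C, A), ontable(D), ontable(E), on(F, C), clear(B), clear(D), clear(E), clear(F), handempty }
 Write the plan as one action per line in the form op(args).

step 1 (putdown(F)): towers=[A; B/C; D; E; F] holding=-
step 2 (unstack(C, B)): towers=[A; B; D; E; F] holding=C
step 3 (stack(C, A)): towers=[A/C; B; D; E; F] holding=-
step 4 (pickup(F)): towers=[A/C; B; D; E] holding=F
step 5 (stack(F, C)): towers=[A/C/F; B; D; E] holding=-
goal check: towers=[A/C/F; B; D; E] holding=- — reached (length 5, optimal by BFS)

putdown(F)
unstack(C, B)
stack(C, A)
pickup(F)
stack(F, C)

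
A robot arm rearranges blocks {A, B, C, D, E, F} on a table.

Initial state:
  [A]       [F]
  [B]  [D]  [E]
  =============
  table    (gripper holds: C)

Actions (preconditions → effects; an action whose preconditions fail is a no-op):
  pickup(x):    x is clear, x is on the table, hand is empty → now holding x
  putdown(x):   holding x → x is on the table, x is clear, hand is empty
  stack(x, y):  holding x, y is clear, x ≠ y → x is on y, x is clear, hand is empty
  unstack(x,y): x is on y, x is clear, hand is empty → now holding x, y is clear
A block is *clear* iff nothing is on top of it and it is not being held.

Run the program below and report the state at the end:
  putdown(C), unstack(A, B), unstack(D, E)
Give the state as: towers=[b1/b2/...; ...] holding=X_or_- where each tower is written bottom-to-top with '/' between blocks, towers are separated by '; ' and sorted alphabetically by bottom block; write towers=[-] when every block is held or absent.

towers=[B; C; D; E/F] holding=A

step 1 (putdown(C)): towers=[B/A; C; D; E/F] holding=-
step 2 (unstack(A, B)): towers=[B; C; D; E/F] holding=A
step 3 (unstack(D, E)) [no-op]: towers=[B; C; D; E/F] holding=A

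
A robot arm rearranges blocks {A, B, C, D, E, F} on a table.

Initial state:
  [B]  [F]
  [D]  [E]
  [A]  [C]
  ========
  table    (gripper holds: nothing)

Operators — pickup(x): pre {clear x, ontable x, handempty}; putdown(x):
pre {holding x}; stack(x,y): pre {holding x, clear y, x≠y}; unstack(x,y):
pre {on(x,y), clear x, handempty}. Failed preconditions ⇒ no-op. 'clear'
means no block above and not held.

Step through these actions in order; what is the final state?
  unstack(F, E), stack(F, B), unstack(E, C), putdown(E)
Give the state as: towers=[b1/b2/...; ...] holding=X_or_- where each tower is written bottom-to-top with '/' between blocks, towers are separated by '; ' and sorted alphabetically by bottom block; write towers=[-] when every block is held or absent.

step 1 (unstack(F, E)): towers=[A/D/B; C/E] holding=F
step 2 (stack(F, B)): towers=[A/D/B/F; C/E] holding=-
step 3 (unstack(E, C)): towers=[A/D/B/F; C] holding=E
step 4 (putdown(E)): towers=[A/D/B/F; C; E] holding=-

towers=[A/D/B/F; C; E] holding=-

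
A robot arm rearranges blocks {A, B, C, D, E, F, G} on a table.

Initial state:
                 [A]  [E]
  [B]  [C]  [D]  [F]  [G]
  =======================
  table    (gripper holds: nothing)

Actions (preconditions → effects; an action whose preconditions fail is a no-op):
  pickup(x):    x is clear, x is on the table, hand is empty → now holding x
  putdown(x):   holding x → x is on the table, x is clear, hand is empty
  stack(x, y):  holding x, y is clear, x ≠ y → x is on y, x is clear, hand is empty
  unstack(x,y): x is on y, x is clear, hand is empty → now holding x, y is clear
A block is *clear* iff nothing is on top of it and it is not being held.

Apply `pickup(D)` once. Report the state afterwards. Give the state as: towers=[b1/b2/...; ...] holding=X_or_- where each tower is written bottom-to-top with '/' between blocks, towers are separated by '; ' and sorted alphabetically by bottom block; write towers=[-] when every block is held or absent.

towers=[B; C; F/A; G/E] holding=D

before: towers=[B; C; D; F/A; G/E] holding=-
pre[pickup(D)]: clear(D) ok, ontable(D) ok, handempty ok
all met → apply pickup(D)
after:  towers=[B; C; F/A; G/E] holding=D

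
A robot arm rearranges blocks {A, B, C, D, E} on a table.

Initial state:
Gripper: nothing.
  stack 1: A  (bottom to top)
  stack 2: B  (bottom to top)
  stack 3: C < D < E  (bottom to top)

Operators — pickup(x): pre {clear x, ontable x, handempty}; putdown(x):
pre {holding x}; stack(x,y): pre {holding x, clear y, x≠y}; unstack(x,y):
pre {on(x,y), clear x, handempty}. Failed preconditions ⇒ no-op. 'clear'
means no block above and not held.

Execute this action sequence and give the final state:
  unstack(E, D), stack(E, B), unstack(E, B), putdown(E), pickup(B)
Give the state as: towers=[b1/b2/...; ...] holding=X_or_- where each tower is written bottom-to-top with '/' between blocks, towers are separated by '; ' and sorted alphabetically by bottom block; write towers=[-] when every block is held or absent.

step 1 (unstack(E, D)): towers=[A; B; C/D] holding=E
step 2 (stack(E, B)): towers=[A; B/E; C/D] holding=-
step 3 (unstack(E, B)): towers=[A; B; C/D] holding=E
step 4 (putdown(E)): towers=[A; B; C/D; E] holding=-
step 5 (pickup(B)): towers=[A; C/D; E] holding=B

towers=[A; C/D; E] holding=B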